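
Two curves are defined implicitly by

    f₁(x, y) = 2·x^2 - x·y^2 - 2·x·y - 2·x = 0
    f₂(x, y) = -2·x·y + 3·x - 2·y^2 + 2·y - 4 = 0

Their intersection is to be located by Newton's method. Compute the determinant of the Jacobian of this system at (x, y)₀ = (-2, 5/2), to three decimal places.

J = [[4·x - y^2 - 2·y - 2, -2·x·y - 2·x], [-2·y + 3, -2·x - 4·y + 2]].
At the point, J = [[-21.250, 14.000], [-2.000, -4.000]].
det J = 113.000.

113.000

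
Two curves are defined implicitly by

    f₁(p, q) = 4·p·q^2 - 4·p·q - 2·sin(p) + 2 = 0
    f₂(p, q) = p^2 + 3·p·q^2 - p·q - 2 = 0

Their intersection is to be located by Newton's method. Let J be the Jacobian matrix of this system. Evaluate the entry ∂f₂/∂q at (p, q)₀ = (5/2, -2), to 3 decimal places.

-32.500

∂f₂/∂q = 6·p·q - p.
At (5/2, -2) this is -32.500.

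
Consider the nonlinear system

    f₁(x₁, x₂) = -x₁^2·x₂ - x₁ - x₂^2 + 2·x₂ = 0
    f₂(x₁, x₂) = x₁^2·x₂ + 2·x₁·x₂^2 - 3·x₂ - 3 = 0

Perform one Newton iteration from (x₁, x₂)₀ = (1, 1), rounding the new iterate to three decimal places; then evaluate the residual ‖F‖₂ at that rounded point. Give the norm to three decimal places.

186.194

At (1, 1): F = (-1.000, -3.000).
Jacobian J = [[-2·x₁·x₂ - 1, -x₁^2 - 2·x₂ + 2], [2·x₁·x₂ + 2·x₂^2, x₁^2 + 4·x₁·x₂ - 3]].
At the point, J = [[-3.000, -1.000], [4.000, 2.000]] (det J = -2.000).
Solving J·Δ = −F gives Δ = (-2.500, 6.500).
Then the next iterate is (x₁, x₂)₁ = (-1.500, 7.500).
Re-evaluating at (-1.500, 7.500): F = (-56.625, -177.375), so ‖F‖₂ = 186.194.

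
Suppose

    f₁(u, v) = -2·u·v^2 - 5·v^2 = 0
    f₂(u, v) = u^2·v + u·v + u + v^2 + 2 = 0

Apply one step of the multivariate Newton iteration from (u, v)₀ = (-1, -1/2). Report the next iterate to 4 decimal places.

(-1.7500, -0.3750)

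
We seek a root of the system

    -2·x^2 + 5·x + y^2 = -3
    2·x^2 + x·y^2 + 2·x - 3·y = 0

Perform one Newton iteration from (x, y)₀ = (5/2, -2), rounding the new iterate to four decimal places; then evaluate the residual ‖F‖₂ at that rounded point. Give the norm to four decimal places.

14.0153

At (5/2, -2): F = (7.0000, 33.5000).
Jacobian J = [[-4·x + 5, 2·y], [4·x + y^2 + 2, 2·x·y - 3]].
At the point, J = [[-5.0000, -4.0000], [16.0000, -13.0000]] (det J = 129.0000).
Solving J·Δ = −F gives Δ = (-0.3333, 2.1667).
Then the next iterate is (x, y)₁ = (2.1667, 0.1667).
Re-evaluating at (2.1667, 0.1667): F = (4.472111, 13.282688), so ‖F‖₂ = 14.0153.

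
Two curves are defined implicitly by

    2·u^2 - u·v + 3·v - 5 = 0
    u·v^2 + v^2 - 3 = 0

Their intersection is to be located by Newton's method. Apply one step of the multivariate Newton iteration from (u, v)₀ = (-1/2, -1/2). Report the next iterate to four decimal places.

(105.0000, 46.5000)

At (-1/2, -1/2): F = (-6.2500, -2.8750).
Jacobian J = [[4·u - v, -u + 3], [v^2, 2·u·v + 2·v]].
At the point, J = [[-1.5000, 3.5000], [0.2500, -0.5000]] (det J = -0.1250).
Solving J·Δ = −F gives Δ = (105.5000, 47.0000).
Then the next iterate is (u, v)₁ = (105.0000, 46.5000).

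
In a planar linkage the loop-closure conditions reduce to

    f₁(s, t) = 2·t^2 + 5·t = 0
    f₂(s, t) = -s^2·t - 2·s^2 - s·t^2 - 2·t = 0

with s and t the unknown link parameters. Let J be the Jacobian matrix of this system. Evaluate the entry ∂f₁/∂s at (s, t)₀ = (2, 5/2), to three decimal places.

∂f₁/∂s = 0.
At (2, 5/2) this is 0.000.

0.000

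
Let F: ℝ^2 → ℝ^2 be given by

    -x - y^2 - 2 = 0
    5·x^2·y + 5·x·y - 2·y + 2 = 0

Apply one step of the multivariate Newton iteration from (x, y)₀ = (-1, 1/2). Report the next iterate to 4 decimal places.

(6.0000, -7.7500)

At (-1, 1/2): F = (-1.2500, 1.0000).
Jacobian J = [[-1, -2·y], [10·x·y + 5·y, 5·x^2 + 5·x - 2]].
At the point, J = [[-1.0000, -1.0000], [-2.5000, -2.0000]] (det J = -0.5000).
Solving J·Δ = −F gives Δ = (7.0000, -8.2500).
Then the next iterate is (x, y)₁ = (6.0000, -7.7500).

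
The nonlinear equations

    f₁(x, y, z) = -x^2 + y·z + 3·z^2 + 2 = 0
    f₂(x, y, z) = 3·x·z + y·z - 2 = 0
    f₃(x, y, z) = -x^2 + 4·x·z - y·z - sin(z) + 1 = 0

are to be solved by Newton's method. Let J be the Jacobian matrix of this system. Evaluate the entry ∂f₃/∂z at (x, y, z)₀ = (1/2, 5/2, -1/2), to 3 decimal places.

∂f₃/∂z = 4·x - y - cos(z).
At (1/2, 5/2, -1/2) this is -1.378.

-1.378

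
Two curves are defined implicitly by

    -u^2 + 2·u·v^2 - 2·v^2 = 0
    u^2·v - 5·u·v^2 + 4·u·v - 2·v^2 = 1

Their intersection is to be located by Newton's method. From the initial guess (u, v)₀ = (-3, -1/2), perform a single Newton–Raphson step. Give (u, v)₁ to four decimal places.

(-1.5686, -0.2880)

At (-3, -1/2): F = (-11.0000, 3.7500).
Jacobian J = [[-2·u + 2·v^2, 4·u·v - 4·v], [2·u·v - 5·v^2 + 4·v, u^2 - 10·u·v + 4·u - 4·v]].
At the point, J = [[6.5000, 8.0000], [-0.2500, -16.0000]] (det J = -102.0000).
Solving J·Δ = −F gives Δ = (1.4314, 0.2120).
Then the next iterate is (u, v)₁ = (-1.5686, -0.2880).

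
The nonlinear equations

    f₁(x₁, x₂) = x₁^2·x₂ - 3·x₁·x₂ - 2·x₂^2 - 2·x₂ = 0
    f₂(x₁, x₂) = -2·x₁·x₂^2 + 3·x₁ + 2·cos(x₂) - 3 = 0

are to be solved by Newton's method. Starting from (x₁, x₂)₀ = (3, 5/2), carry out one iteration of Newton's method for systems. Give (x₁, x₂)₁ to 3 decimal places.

(3.427, 1.309)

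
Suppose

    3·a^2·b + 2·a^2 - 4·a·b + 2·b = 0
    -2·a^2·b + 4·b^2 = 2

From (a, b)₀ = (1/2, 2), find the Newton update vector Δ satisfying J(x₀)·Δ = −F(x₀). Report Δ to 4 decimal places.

(-7.0833, -2.6667)

At (1/2, 2): F = (2.0000, 13.0000).
Jacobian J = [[6·a·b + 4·a - 4·b, 3·a^2 - 4·a + 2], [-4·a·b, -2·a^2 + 8·b]].
At the point, J = [[0.0000, 0.7500], [-4.0000, 15.5000]] (det J = 3.0000).
Solving J·Δ = −F gives Δ = (-7.0833, -2.6667).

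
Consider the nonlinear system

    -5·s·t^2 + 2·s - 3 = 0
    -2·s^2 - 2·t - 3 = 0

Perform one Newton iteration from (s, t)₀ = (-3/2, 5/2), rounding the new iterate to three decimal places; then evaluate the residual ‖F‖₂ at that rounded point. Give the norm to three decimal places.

45.452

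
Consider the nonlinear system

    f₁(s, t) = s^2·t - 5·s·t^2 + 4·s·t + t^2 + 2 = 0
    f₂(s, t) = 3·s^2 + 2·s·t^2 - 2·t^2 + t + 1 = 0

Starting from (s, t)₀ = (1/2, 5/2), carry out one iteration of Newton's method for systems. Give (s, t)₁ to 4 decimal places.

At (1/2, 5/2): F = (-1.7500, -2.0000).
Jacobian J = [[2·s·t - 5·t^2 + 4·t, s^2 - 10·s·t + 4·s + 2·t], [6·s + 2·t^2, 4·s·t - 4·t + 1]].
At the point, J = [[-18.7500, -5.2500], [15.5000, -4.0000]] (det J = 156.3750).
Solving J·Δ = −F gives Δ = (0.0224, -0.4133).
Then the next iterate is (s, t)₁ = (0.5224, 2.0867).

(0.5224, 2.0867)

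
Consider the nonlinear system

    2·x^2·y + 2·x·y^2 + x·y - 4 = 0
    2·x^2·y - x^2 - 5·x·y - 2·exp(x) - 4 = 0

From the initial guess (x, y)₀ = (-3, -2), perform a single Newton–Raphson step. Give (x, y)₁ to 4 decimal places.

(-0.9317, -2.1038)

At (-3, -2): F = (-58.0000, -79.099574).
Jacobian J = [[4·x·y + 2·y^2 + y, 2·x^2 + 4·x·y + x], [4·x·y - 2·x - 5·y - 2·exp(x), 2·x^2 - 5·x]].
At the point, J = [[30.0000, 39.0000], [39.900426, 33.0000]] (det J = -566.116609).
Solving J·Δ = −F gives Δ = (2.0683, -0.1038).
Then the next iterate is (x, y)₁ = (-0.9317, -2.1038).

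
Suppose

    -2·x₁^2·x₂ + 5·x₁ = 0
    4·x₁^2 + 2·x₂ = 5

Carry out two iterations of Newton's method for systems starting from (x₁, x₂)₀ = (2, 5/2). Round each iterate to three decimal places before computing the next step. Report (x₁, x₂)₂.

(3.635, -8.943)

At (2, 5/2): F = (-10.000, 16.000).
Jacobian J = [[-4·x₁·x₂ + 5, -2·x₁^2], [8·x₁, 2]].
At the point, J = [[-15.000, -8.000], [16.000, 2.000]] (det J = 98.000).
Solving J·Δ = −F gives Δ = (-1.102, 0.816).
Then the next iterate is (x₁, x₂)₁ = (0.898, 3.316).
Round to (0.898, 3.316) and repeat: F = (-0.85807, 4.85762), J = [[-6.91107, -1.61281], [7.184, 2.000]].
Δ = (2.737, -12.259), so (x₁, x₂)₂ = (3.635, -8.943).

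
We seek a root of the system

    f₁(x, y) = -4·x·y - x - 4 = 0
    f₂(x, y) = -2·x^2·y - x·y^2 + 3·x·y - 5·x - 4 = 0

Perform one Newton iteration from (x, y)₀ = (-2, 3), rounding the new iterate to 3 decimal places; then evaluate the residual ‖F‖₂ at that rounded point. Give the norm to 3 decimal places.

6.937

At (-2, 3): F = (22.000, -18.000).
Jacobian J = [[-4·y - 1, -4·x], [-4·x·y - y^2 + 3·y - 5, -2·x^2 - 2·x·y + 3·x]].
At the point, J = [[-13.000, 8.000], [19.000, -2.000]] (det J = -126.000).
Solving J·Δ = −F gives Δ = (0.794, -1.460).
Then the next iterate is (x, y)₁ = (-1.206, 1.540).
Re-evaluating at (-1.206, 1.540): F = (4.63496, -5.16123), so ‖F‖₂ = 6.937.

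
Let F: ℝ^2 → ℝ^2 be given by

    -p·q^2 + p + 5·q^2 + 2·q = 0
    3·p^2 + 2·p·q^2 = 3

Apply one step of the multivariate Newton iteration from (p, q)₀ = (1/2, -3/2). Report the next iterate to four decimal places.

At (1/2, -3/2): F = (7.6250, 0.0000).
Jacobian J = [[-q^2 + 1, -2·p·q + 10·q + 2], [6·p + 2·q^2, 4·p·q]].
At the point, J = [[-1.2500, -11.5000], [7.5000, -3.0000]] (det J = 90.0000).
Solving J·Δ = −F gives Δ = (0.2542, 0.6354).
Then the next iterate is (p, q)₁ = (0.7542, -0.8646).

(0.7542, -0.8646)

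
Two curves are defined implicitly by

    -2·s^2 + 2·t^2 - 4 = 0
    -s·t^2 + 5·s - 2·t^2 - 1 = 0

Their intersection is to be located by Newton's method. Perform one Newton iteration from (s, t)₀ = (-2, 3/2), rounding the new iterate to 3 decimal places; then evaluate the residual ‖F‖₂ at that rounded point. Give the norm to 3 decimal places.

17.739

At (-2, 3/2): F = (-7.500, -11.000).
Jacobian J = [[-4·s, 4·t], [-t^2 + 5, -2·s·t - 4·t]].
At the point, J = [[8.000, 6.000], [2.750, 0.000]] (det J = -16.500).
Solving J·Δ = −F gives Δ = (4.000, -4.083).
Then the next iterate is (s, t)₁ = (2.000, -2.583).
Re-evaluating at (2.000, -2.583): F = (1.34378, -17.68756), so ‖F‖₂ = 17.739.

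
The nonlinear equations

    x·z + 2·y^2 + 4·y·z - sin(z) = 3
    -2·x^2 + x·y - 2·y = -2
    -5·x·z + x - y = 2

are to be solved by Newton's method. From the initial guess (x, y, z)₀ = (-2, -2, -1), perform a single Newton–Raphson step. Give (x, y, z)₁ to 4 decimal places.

(-2.2338, -1.8508, 0.3552)

At (-2, -2, -1): F = (15.841471, 2.0000, -12.0000).
Jacobian J = [[z, 4·y + 4·z, x + 4·y - cos(z)], [-4·x + y, x - 2, 0], [-5·z + 1, -1, -5·x]].
At the point, J = [[-1.0000, -12.0000, -10.540302], [6.0000, -4.0000, 0.0000], [6.0000, -1.0000, 10.0000]] (det J = 570.274558).
Solving J·Δ = −F gives Δ = (-0.2338, 0.1492, 1.3552).
Then the next iterate is (x, y, z)₁ = (-2.2338, -1.8508, 0.3552).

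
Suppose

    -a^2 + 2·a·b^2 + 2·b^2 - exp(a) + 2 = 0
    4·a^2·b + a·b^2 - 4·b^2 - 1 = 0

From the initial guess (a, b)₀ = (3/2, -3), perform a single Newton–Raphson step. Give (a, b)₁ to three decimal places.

(0.516, -2.003)

At (3/2, -3): F = (40.26831, -50.500).
Jacobian J = [[-2·a + 2·b^2 - exp(a), 4·a·b + 4·b], [8·a·b + b^2, 4·a^2 + 2·a·b - 8·b]].
At the point, J = [[10.51831, -30.000], [-27.000, 24.000]] (det J = -557.56054).
Solving J·Δ = −F gives Δ = (-0.984, 0.997).
Then the next iterate is (a, b)₁ = (0.516, -2.003).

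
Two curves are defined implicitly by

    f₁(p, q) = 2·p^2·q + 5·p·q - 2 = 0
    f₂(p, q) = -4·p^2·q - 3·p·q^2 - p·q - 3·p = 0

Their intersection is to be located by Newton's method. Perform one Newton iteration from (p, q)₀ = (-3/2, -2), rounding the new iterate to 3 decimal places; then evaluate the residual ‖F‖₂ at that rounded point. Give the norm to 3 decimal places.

At (-3/2, -2): F = (4.000, 37.500).
Jacobian J = [[4·p·q + 5·q, 2·p^2 + 5·p], [-8·p·q - 3·q^2 - q - 3, -4·p^2 - 6·p·q - p]].
At the point, J = [[2.000, -3.000], [-37.000, -25.500]] (det J = -162.000).
Solving J·Δ = −F gives Δ = (0.065, 1.377).
Then the next iterate is (p, q)₁ = (-1.435, -0.623).
Re-evaluating at (-1.435, -0.623): F = (-0.09577, 10.21348), so ‖F‖₂ = 10.214.

10.214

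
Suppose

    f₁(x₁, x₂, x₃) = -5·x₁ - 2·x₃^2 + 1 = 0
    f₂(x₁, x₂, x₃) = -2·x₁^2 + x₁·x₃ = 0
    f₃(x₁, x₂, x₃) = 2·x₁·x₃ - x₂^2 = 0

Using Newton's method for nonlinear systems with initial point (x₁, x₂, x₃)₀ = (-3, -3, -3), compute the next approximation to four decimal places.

(-1.7742, -2.5968, -2.3226)

At (-3, -3, -3): F = (-2.0000, -9.0000, 9.0000).
Jacobian J = [[-5, 0, -4·x₃], [-4·x₁ + x₃, 0, x₁], [2·x₃, -2·x₂, 2·x₁]].
At the point, J = [[-5.0000, 0.0000, 12.0000], [9.0000, 0.0000, -3.0000], [-6.0000, 6.0000, -6.0000]] (det J = 558.0000).
Solving J·Δ = −F gives Δ = (1.2258, 0.4032, 0.6774).
Then the next iterate is (x₁, x₂, x₃)₁ = (-1.7742, -2.5968, -2.3226).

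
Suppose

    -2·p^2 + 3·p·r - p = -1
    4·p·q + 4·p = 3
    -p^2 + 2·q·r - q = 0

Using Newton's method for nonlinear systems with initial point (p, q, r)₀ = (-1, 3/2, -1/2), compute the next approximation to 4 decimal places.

At (-1, 3/2, -1/2): F = (1.5000, -13.0000, -4.0000).
Jacobian J = [[-4·p + 3·r - 1, 0, 3·p], [4·q + 4, 4·p, 0], [-2·p, 2·r - 1, 2·q]].
At the point, J = [[1.5000, 0.0000, -3.0000], [10.0000, -4.0000, 0.0000], [2.0000, -2.0000, 3.0000]] (det J = 18.0000).
Solving J·Δ = −F gives Δ = (2.6667, 3.4167, 1.8333).
Then the next iterate is (p, q, r)₁ = (1.6667, 4.9167, 1.3333).

(1.6667, 4.9167, 1.3333)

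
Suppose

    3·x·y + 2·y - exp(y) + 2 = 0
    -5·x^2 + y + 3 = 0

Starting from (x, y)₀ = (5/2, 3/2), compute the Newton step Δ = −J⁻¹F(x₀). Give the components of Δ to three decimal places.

(-1.124, -1.338)

At (5/2, 3/2): F = (11.76831, -26.750).
Jacobian J = [[3·y, 3·x - exp(y) + 2], [-10·x, 1]].
At the point, J = [[4.500, 5.01831], [-25.000, 1.000]] (det J = 129.95777).
Solving J·Δ = −F gives Δ = (-1.124, -1.338).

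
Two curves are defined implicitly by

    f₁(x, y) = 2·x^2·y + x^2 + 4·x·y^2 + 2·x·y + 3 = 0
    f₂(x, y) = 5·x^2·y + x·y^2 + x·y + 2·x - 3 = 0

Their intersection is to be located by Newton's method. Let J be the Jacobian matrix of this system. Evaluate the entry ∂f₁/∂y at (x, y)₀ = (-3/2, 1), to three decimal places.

-10.500

∂f₁/∂y = 2·x^2 + 8·x·y + 2·x.
At (-3/2, 1) this is -10.500.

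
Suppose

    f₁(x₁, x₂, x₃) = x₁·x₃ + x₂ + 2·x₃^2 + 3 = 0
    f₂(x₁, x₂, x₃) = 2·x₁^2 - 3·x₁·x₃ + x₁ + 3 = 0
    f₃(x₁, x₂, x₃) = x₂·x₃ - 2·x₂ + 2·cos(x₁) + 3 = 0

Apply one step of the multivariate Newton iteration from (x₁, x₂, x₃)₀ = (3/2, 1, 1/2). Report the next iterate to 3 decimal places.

(-1.455, 4.616, -1.611)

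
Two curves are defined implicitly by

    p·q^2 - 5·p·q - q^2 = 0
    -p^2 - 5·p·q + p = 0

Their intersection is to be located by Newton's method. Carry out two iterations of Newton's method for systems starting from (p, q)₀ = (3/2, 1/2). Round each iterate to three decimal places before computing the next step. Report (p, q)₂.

At (3/2, 1/2): F = (-3.625, -4.500).
Jacobian J = [[q^2 - 5·q, 2·p·q - 5·p - 2·q], [-2·p - 5·q + 1, -5·p]].
At the point, J = [[-2.250, -7.000], [-4.500, -7.500]] (det J = -14.625).
Solving J·Δ = −F gives Δ = (-0.295, -0.423).
Then the next iterate is (p, q)₁ = (1.205, 0.077).
Round to (1.205, 0.077) and repeat: F = (-0.46271, -0.71095), J = [[-0.37907, -5.99343], [-1.795, -6.025]].
Δ = (-0.174, -0.066), so (p, q)₂ = (1.031, 0.011).

(1.031, 0.011)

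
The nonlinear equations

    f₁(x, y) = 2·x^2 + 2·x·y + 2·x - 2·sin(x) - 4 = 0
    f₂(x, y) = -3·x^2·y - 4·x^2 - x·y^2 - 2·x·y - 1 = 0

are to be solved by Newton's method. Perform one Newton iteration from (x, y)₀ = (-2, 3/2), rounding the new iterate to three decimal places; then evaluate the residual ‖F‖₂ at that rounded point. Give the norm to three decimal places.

At (-2, 3/2): F = (-4.18141, -24.500).
Jacobian J = [[4·x + 2·y - 2·cos(x) + 2, 2·x], [-6·x·y - 8·x - y^2 - 2·y, -3·x^2 - 2·x·y - 2·x]].
At the point, J = [[-2.16771, -4.000], [28.750, -2.000]] (det J = 119.33541).
Solving J·Δ = −F gives Δ = (0.751, -1.452).
Then the next iterate is (x, y)₁ = (-1.249, 0.048).
Re-evaluating at (-1.249, 0.048): F = (-1.60056, -7.34186), so ‖F‖₂ = 7.514.

7.514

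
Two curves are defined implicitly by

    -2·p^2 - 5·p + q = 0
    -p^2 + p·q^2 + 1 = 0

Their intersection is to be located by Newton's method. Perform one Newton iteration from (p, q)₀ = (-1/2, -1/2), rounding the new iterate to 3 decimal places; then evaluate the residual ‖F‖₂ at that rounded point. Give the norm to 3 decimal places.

At (-1/2, -1/2): F = (1.500, 0.625).
Jacobian J = [[-4·p - 5, 1], [-2·p + q^2, 2·p·q]].
At the point, J = [[-3.000, 1.000], [1.250, 0.500]] (det J = -2.750).
Solving J·Δ = −F gives Δ = (0.045, -1.364).
Then the next iterate is (p, q)₁ = (-0.455, -1.864).
Re-evaluating at (-0.455, -1.864): F = (-0.00305, -0.78792), so ‖F‖₂ = 0.788.

0.788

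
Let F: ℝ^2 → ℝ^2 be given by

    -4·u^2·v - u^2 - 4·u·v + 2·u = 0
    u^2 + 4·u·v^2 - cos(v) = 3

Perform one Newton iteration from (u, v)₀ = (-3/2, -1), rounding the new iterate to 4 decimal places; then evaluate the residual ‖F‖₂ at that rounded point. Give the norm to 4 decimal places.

11.2085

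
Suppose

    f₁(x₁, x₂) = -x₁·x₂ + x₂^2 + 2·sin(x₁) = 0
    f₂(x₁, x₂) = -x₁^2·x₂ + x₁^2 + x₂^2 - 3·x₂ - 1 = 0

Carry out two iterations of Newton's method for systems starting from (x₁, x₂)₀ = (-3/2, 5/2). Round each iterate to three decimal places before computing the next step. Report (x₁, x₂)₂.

(8.570, 0.444)

At (-3/2, 5/2): F = (8.00501, -5.625).
Jacobian J = [[-x₂ + 2·cos(x₁), -x₁ + 2·x₂], [-2·x₁·x₂ + 2·x₁, -x₁^2 + 2·x₂ - 3]].
At the point, J = [[-2.35853, 6.500], [4.500, -0.250]] (det J = -28.66037).
Solving J·Δ = −F gives Δ = (1.206, -0.794).
Then the next iterate is (x₁, x₂)₁ = (-0.294, 1.706).
Round to (-0.294, 1.706) and repeat: F = (2.83243, -3.26859), J = [[0.20818, 3.706], [0.41513, 0.32556]].
Δ = (8.864, -1.262), so (x₁, x₂)₂ = (8.570, 0.444).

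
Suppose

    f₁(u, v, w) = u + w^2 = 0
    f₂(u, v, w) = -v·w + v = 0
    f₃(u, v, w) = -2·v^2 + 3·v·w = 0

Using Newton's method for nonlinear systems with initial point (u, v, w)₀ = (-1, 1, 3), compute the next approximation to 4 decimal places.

At (-1, 1, 3): F = (8.0000, -2.0000, 7.0000).
Jacobian J = [[1, 0, 2·w], [0, -w + 1, -v], [0, -4·v + 3·w, 3·v]].
At the point, J = [[1.0000, 0.0000, 6.0000], [0.0000, -2.0000, -1.0000], [0.0000, 5.0000, 3.0000]] (det J = -1.0000).
Solving J·Δ = −F gives Δ = (16.0000, 1.0000, -4.0000).
Then the next iterate is (u, v, w)₁ = (15.0000, 2.0000, -1.0000).

(15.0000, 2.0000, -1.0000)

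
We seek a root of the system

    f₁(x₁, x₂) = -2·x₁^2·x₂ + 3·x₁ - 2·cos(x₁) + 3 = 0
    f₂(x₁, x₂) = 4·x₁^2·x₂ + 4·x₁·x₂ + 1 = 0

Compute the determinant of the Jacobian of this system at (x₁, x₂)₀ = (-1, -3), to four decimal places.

24.0000

J = [[-4·x₁·x₂ + 2·sin(x₁) + 3, -2·x₁^2], [8·x₁·x₂ + 4·x₂, 4·x₁^2 + 4·x₁]].
At the point, J = [[-10.682942, -2.0000], [12.0000, 0.0000]].
det J = 24.0000.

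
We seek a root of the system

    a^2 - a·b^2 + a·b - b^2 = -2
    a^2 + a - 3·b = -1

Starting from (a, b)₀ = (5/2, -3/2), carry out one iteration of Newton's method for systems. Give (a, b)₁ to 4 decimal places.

At (5/2, -3/2): F = (-3.3750, 14.2500).
Jacobian J = [[2·a - b^2 + b, -2·a·b + a - 2·b], [2·a + 1, -3]].
At the point, J = [[1.2500, 13.0000], [6.0000, -3.0000]] (det J = -81.7500).
Solving J·Δ = −F gives Δ = (-2.1422, 0.4656).
Then the next iterate is (a, b)₁ = (0.3578, -1.0344).

(0.3578, -1.0344)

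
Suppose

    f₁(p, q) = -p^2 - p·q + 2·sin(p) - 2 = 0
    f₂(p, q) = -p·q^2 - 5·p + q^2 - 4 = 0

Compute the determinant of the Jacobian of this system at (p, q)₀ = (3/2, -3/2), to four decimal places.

-12.9128

J = [[-2·p - q + 2·cos(p), -p], [-q^2 - 5, -2·p·q + 2·q]].
At the point, J = [[-1.358526, -1.5000], [-7.2500, 1.5000]].
det J = -12.9128.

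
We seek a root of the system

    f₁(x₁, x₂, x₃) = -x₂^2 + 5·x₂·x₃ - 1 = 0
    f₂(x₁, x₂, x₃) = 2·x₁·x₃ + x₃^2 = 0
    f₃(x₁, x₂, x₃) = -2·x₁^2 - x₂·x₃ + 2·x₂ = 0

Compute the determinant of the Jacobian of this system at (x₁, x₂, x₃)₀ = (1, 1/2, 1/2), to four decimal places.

-13.5000

J = [[0, -2·x₂ + 5·x₃, 5·x₂], [2·x₃, 0, 2·x₁ + 2·x₃], [-4·x₁, -x₃ + 2, -x₂]].
At the point, J = [[0.0000, 1.5000, 2.5000], [1.0000, 0.0000, 3.0000], [-4.0000, 1.5000, -0.5000]].
det J = -13.5000.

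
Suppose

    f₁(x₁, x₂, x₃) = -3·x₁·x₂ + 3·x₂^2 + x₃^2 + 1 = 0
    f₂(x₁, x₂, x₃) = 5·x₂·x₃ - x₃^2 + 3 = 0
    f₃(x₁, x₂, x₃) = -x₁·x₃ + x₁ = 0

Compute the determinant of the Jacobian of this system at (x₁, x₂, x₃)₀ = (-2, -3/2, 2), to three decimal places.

95.500

J = [[-3·x₂, -3·x₁ + 6·x₂, 2·x₃], [0, 5·x₃, 5·x₂ - 2·x₃], [-x₃ + 1, 0, -x₁]].
At the point, J = [[4.500, -3.000, 4.000], [0.000, 10.000, -11.500], [-1.000, 0.000, 2.000]].
det J = 95.500.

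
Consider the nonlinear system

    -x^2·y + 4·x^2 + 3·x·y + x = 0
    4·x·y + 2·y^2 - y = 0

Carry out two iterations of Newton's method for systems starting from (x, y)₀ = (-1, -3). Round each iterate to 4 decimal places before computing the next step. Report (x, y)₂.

At (-1, -3): F = (15.0000, 33.0000).
Jacobian J = [[-2·x·y + 8·x + 3·y + 1, -x^2 + 3·x], [4·y, 4·x + 4·y - 1]].
At the point, J = [[-22.0000, -4.0000], [-12.0000, -17.0000]] (det J = 326.0000).
Solving J·Δ = −F gives Δ = (0.3773, 1.6748).
Then the next iterate is (x, y)₁ = (-0.6227, -1.3252).
Round to (-0.6227, -1.3252) and repeat: F = (3.917781, 8.138318), J = [[-9.607604, -2.255855], [-5.3008, -8.7916]].
Δ = (0.2218, 0.7919), so (x, y)₂ = (-0.4009, -0.5333).

(-0.4009, -0.5333)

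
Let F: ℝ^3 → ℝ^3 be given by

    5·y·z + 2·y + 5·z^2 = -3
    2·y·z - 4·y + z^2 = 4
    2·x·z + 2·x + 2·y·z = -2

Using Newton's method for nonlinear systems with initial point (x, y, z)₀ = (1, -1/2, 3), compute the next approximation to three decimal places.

(2.267, -3.417, 3.367)

At (1, -1/2, 3): F = (39.500, 4.000, 7.000).
Jacobian J = [[0, 5·z + 2, 5·y + 10·z], [0, 2·z - 4, 2·y + 2·z], [2·z + 2, 2·z, 2·x + 2·y]].
At the point, J = [[0.000, 17.000, 27.500], [0.000, 2.000, 5.000], [8.000, 6.000, 1.000]] (det J = 240.000).
Solving J·Δ = −F gives Δ = (1.267, -2.917, 0.367).
Then the next iterate is (x, y, z)₁ = (2.267, -3.417, 3.367).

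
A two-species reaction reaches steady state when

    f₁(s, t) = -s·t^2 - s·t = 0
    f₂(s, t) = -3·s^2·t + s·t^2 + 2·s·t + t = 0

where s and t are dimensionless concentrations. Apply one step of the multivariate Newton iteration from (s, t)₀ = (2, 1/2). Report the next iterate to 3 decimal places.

(1.705, 0.180)

At (2, 1/2): F = (-1.500, -3.000).
Jacobian J = [[-t^2 - t, -2·s·t - s], [-6·s·t + t^2 + 2·t, -3·s^2 + 2·s·t + 2·s + 1]].
At the point, J = [[-0.750, -4.000], [-4.750, -5.000]] (det J = -15.250).
Solving J·Δ = −F gives Δ = (-0.295, -0.320).
Then the next iterate is (s, t)₁ = (1.705, 0.180).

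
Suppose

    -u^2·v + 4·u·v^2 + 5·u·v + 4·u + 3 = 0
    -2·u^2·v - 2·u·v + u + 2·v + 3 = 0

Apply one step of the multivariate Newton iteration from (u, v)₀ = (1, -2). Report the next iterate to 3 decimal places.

At (1, -2): F = (15.000, 8.000).
Jacobian J = [[-2·u·v + 4·v^2 + 5·v + 4, -u^2 + 8·u·v + 5·u], [-4·u·v - 2·v + 1, -2·u^2 - 2·u + 2]].
At the point, J = [[14.000, -12.000], [13.000, -2.000]] (det J = 128.000).
Solving J·Δ = −F gives Δ = (-0.516, 0.648).
Then the next iterate is (u, v)₁ = (0.484, -1.352).

(0.484, -1.352)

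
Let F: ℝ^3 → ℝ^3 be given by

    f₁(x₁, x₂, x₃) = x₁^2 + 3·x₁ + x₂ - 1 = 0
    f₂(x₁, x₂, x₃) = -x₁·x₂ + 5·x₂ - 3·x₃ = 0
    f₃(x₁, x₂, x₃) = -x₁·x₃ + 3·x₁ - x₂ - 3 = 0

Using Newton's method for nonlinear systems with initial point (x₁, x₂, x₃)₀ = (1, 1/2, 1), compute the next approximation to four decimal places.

(0.4940, -0.4699, -0.5422)

At (1, 1/2, 1): F = (3.5000, -1.0000, -1.5000).
Jacobian J = [[2·x₁ + 3, 1, 0], [-x₂, -x₁ + 5, -3], [-x₃ + 3, -1, -x₁]].
At the point, J = [[5.0000, 1.0000, 0.0000], [-0.5000, 4.0000, -3.0000], [2.0000, -1.0000, -1.0000]] (det J = -41.5000).
Solving J·Δ = −F gives Δ = (-0.5060, -0.9699, -1.5422).
Then the next iterate is (x₁, x₂, x₃)₁ = (0.4940, -0.4699, -0.5422).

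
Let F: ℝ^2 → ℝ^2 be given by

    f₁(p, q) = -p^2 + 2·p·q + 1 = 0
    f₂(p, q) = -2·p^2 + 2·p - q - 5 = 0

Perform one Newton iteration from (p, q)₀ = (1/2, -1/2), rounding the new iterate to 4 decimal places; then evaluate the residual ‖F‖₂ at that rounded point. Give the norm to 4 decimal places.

13.4659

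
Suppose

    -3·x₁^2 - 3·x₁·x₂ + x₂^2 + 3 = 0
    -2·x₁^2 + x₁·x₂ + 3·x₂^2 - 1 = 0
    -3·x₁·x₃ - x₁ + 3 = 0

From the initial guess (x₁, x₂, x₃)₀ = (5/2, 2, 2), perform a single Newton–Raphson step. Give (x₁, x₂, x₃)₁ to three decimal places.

(1.370, 1.135, 1.121)

At (5/2, 2, 2): F = (-26.750, 3.500, -14.500).
Jacobian J = [[-6·x₁ - 3·x₂, -3·x₁ + 2·x₂, 0], [-4·x₁ + x₂, x₁ + 6·x₂, 0], [-3·x₃ - 1, 0, -3·x₁]].
At the point, J = [[-21.000, -3.500, 0.000], [-8.000, 14.500, 0.000], [-7.000, 0.000, -7.500]] (det J = 2493.750).
Solving J·Δ = −F gives Δ = (-1.130, -0.865, -0.879).
Then the next iterate is (x₁, x₂, x₃)₁ = (1.370, 1.135, 1.121).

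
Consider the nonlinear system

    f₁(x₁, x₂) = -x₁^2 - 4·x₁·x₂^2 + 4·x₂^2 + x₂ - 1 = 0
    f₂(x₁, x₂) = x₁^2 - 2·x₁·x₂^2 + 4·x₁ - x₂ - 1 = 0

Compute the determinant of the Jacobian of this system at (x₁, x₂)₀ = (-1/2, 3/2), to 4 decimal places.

12.5000

J = [[-2·x₁ - 4·x₂^2, -8·x₁·x₂ + 8·x₂ + 1], [2·x₁ - 2·x₂^2 + 4, -4·x₁·x₂ - 1]].
At the point, J = [[-8.0000, 19.0000], [-1.5000, 2.0000]].
det J = 12.5000.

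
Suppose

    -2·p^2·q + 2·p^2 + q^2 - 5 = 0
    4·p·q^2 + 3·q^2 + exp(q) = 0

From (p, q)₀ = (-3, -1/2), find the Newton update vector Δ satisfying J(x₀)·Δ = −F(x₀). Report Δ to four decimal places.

At (-3, -1/2): F = (22.2500, -1.643469).
Jacobian J = [[-4·p·q + 4·p, -2·p^2 + 2·q], [4·q^2, 8·p·q + 6·q + exp(q)]].
At the point, J = [[-18.0000, -19.0000], [1.0000, 9.606531]] (det J = -153.917552).
Solving J·Δ = −F gives Δ = (1.1858, 0.0476).

(1.1858, 0.0476)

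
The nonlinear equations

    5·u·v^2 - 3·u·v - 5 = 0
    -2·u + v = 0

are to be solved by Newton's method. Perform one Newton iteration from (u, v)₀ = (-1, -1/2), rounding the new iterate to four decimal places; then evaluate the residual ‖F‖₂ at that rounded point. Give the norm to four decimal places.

At (-1, -1/2): F = (-7.7500, 1.5000).
Jacobian J = [[5·v^2 - 3·v, 10·u·v - 3·u], [-2, 1]].
At the point, J = [[2.7500, 8.0000], [-2.0000, 1.0000]] (det J = 18.7500).
Solving J·Δ = −F gives Δ = (1.0533, 0.6067).
Then the next iterate is (u, v)₁ = (0.0533, 0.1067).
Re-evaluating at (0.0533, 0.1067): F = (-5.014027, 0.0001), so ‖F‖₂ = 5.0140.

5.0140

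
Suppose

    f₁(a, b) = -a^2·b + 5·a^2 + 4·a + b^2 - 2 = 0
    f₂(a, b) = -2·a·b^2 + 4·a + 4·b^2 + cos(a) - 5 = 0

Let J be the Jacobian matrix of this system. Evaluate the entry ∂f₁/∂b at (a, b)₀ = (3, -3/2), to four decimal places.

∂f₁/∂b = -a^2 + 2·b.
At (3, -3/2) this is -12.0000.

-12.0000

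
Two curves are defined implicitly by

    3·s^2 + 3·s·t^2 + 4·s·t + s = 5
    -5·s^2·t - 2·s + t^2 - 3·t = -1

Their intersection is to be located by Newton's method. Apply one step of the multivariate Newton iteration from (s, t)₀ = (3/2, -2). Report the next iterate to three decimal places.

(-0.950, -4.087)

At (3/2, -2): F = (9.250, 30.500).
Jacobian J = [[6·s + 3·t^2 + 4·t + 1, 6·s·t + 4·s], [-10·s·t - 2, -5·s^2 + 2·t - 3]].
At the point, J = [[14.000, -12.000], [28.000, -18.250]] (det J = 80.500).
Solving J·Δ = −F gives Δ = (-2.450, -2.087).
Then the next iterate is (s, t)₁ = (-0.950, -4.087).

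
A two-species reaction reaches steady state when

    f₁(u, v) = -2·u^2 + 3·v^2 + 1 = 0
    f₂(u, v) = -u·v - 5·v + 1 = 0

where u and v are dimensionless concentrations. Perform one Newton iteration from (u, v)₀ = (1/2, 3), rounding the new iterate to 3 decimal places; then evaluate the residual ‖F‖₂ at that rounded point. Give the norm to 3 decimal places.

3.717

At (1/2, 3): F = (27.500, -15.500).
Jacobian J = [[-4·u, 6·v], [-v, -u - 5]].
At the point, J = [[-2.000, 18.000], [-3.000, -5.500]] (det J = 65.000).
Solving J·Δ = −F gives Δ = (-1.965, -1.746).
Then the next iterate is (u, v)₁ = (-1.465, 1.254).
Re-evaluating at (-1.465, 1.254): F = (1.42510, -3.43289), so ‖F‖₂ = 3.717.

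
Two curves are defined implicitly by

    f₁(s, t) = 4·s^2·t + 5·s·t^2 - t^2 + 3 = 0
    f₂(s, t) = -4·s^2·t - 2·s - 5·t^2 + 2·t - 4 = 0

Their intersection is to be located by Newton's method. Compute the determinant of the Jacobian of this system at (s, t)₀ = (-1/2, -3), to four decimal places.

2075.0000

J = [[8·s·t + 5·t^2, 4·s^2 + 10·s·t - 2·t], [-8·s·t - 2, -4·s^2 - 10·t + 2]].
At the point, J = [[57.0000, 22.0000], [-14.0000, 31.0000]].
det J = 2075.0000.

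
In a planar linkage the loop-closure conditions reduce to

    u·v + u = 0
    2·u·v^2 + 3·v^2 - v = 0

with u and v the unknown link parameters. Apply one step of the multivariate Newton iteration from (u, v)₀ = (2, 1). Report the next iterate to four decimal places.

(0.1818, 0.8182)

At (2, 1): F = (4.0000, 6.0000).
Jacobian J = [[v + 1, u], [2·v^2, 4·u·v + 6·v - 1]].
At the point, J = [[2.0000, 2.0000], [2.0000, 13.0000]] (det J = 22.0000).
Solving J·Δ = −F gives Δ = (-1.8182, -0.1818).
Then the next iterate is (u, v)₁ = (0.1818, 0.8182).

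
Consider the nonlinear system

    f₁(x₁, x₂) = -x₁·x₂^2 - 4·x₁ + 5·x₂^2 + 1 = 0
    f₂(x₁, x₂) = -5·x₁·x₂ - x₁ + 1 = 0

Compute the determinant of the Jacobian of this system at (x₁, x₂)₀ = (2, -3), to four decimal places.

382.0000

J = [[-x₂^2 - 4, -2·x₁·x₂ + 10·x₂], [-5·x₂ - 1, -5·x₁]].
At the point, J = [[-13.0000, -18.0000], [14.0000, -10.0000]].
det J = 382.0000.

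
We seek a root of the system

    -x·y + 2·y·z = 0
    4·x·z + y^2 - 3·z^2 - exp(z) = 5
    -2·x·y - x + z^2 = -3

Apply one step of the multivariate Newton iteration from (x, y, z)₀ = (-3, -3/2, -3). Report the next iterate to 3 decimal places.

At (-3, -3/2, -3): F = (4.500, 6.20021, 6.000).
Jacobian J = [[-y, -x + 2·z, 2·y], [4·z, 2·y, 4·x - 6·z - exp(z)], [-2·y - 1, -2·x, 2·z]].
At the point, J = [[1.500, -3.000, -3.000], [-12.000, -3.000, 5.95021], [2.000, 6.000, -6.000]] (det J = 351.74681).
Solving J·Δ = −F gives Δ = (1.319, 0.360, 1.800).
Then the next iterate is (x, y, z)₁ = (-1.681, -1.140, -1.200).

(-1.681, -1.140, -1.200)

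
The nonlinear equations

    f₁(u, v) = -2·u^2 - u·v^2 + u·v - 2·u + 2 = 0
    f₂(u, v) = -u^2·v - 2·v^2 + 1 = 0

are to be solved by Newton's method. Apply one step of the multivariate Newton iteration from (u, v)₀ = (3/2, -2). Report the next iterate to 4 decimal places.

(0.9851, -1.0279)

At (3/2, -2): F = (-14.5000, -2.5000).
Jacobian J = [[-4·u - v^2 + v - 2, -2·u·v + u], [-2·u·v, -u^2 - 4·v]].
At the point, J = [[-14.0000, 7.5000], [6.0000, 5.7500]] (det J = -125.5000).
Solving J·Δ = −F gives Δ = (-0.5149, 0.9721).
Then the next iterate is (u, v)₁ = (0.9851, -1.0279).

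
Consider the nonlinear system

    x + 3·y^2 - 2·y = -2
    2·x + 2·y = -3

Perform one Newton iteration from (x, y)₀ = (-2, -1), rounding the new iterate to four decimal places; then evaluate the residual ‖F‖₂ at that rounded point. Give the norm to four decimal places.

At (-2, -1): F = (5.0000, -3.0000).
Jacobian J = [[1, 6·y - 2], [2, 2]].
At the point, J = [[1.0000, -8.0000], [2.0000, 2.0000]] (det J = 18.0000).
Solving J·Δ = −F gives Δ = (0.7778, 0.7222).
Then the next iterate is (x, y)₁ = (-1.2222, -0.2778).
Re-evaluating at (-1.2222, -0.2778): F = (1.564919, 0.0000), so ‖F‖₂ = 1.5649.

1.5649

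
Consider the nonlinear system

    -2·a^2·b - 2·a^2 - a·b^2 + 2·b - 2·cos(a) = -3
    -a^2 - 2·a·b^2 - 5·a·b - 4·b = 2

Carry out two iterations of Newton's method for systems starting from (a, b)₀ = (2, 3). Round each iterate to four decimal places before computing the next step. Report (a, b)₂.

(1.8407, -0.1001)

At (2, 3): F = (-40.167706, -84.0000).
Jacobian J = [[-4·a·b - 4·a - b^2 + 2·sin(a), -2·a^2 - 2·a·b + 2], [-2·a - 2·b^2 - 5·b, -4·a·b - 5·a - 4]].
At the point, J = [[-39.181405, -18.0000], [-37.0000, -38.0000]] (det J = 822.893396).
Solving J·Δ = −F gives Δ = (-0.0175, -2.1935).
Then the next iterate is (a, b)₁ = (1.9825, 0.8065).
Round to (1.9825, 0.8065) and repeat: F = (-10.076356, -19.729741), J = [[-13.143106, -9.058385], [-9.298384, -20.308045]].
Δ = (-0.1418, -0.9066), so (a, b)₂ = (1.8407, -0.1001).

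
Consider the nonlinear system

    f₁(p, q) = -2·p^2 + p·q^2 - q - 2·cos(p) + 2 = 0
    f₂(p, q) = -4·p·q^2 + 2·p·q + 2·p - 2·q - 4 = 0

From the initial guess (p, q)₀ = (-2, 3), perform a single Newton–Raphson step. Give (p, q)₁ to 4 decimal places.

At (-2, 3): F = (-26.167706, 46.0000).
Jacobian J = [[-4·p + q^2 + 2·sin(p), 2·p·q - 1], [-4·q^2 + 2·q + 2, -8·p·q + 2·p - 2]].
At the point, J = [[15.181405, -13.0000], [-28.0000, 42.0000]] (det J = 273.619016).
Solving J·Δ = −F gives Δ = (1.8312, 0.1255).
Then the next iterate is (p, q)₁ = (-0.1688, 3.1255).

(-0.1688, 3.1255)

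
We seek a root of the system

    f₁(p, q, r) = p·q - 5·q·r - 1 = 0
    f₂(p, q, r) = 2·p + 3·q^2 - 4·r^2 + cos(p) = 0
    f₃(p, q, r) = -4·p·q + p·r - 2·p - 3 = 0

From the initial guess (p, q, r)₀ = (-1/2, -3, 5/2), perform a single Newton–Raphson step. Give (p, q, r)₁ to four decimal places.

(-0.0416, -1.5326, 1.3301)

At (-1/2, -3, 5/2): F = (38.0000, 1.877583, -9.2500).
Jacobian J = [[q, p - 5·r, -5·q], [-sin(p) + 2, 6·q, -8·r], [-4·q + r - 2, -4·p, p]].
At the point, J = [[-3.0000, -13.0000, 15.0000], [2.479426, -18.0000, -20.0000], [12.5000, 2.0000, -0.5000]] (det J = 6536.266500).
Solving J·Δ = −F gives Δ = (0.4584, 1.4674, -1.1699).
Then the next iterate is (p, q, r)₁ = (-0.0416, -1.5326, 1.3301).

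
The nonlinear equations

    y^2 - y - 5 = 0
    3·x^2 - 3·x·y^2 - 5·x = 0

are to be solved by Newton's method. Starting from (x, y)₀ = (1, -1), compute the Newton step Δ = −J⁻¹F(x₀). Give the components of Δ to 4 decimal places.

At (1, -1): F = (-3.0000, -5.0000).
Jacobian J = [[0, 2·y - 1], [6·x - 3·y^2 - 5, -6·x·y]].
At the point, J = [[0.0000, -3.0000], [-2.0000, 6.0000]] (det J = -6.0000).
Solving J·Δ = −F gives Δ = (-5.5000, -1.0000).

(-5.5000, -1.0000)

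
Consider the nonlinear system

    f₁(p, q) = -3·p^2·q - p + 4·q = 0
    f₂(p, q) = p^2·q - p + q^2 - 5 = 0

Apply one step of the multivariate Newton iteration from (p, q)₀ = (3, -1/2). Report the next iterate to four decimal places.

At (3, -1/2): F = (8.5000, -12.2500).
Jacobian J = [[-6·p·q - 1, -3·p^2 + 4], [2·p·q - 1, p^2 + 2·q]].
At the point, J = [[8.0000, -23.0000], [-4.0000, 8.0000]] (det J = -28.0000).
Solving J·Δ = −F gives Δ = (-7.6339, -2.2857).
Then the next iterate is (p, q)₁ = (-4.6339, -2.7857).

(-4.6339, -2.7857)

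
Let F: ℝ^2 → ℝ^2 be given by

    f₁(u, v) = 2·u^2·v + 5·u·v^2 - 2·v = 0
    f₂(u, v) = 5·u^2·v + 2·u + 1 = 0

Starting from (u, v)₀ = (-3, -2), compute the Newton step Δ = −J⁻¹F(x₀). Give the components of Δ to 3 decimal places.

At (-3, -2): F = (-92.000, -95.000).
Jacobian J = [[4·u·v + 5·v^2, 2·u^2 + 10·u·v - 2], [10·u·v + 2, 5·u^2]].
At the point, J = [[44.000, 76.000], [62.000, 45.000]] (det J = -2732.000).
Solving J·Δ = −F gives Δ = (1.127, 0.558).

(1.127, 0.558)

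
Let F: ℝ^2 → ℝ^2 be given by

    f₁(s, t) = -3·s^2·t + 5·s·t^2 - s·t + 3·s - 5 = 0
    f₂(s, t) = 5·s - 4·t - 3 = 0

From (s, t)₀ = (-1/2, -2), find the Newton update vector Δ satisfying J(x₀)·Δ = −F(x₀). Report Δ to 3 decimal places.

(0.318, 1.022)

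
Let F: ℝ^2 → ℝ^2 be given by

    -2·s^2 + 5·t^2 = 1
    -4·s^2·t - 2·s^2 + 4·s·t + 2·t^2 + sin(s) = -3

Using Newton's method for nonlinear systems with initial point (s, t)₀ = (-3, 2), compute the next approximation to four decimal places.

At (-3, 2): F = (1.0000, -103.141120).
Jacobian J = [[-4·s, 10·t], [-8·s·t - 4·s + 4·t + cos(s), -4·s^2 + 4·s + 4·t]].
At the point, J = [[12.0000, 20.0000], [67.010008, -40.0000]] (det J = -1820.200150).
Solving J·Δ = −F gives Δ = (1.1113, -0.7168).
Then the next iterate is (s, t)₁ = (-1.8887, 1.2832).

(-1.8887, 1.2832)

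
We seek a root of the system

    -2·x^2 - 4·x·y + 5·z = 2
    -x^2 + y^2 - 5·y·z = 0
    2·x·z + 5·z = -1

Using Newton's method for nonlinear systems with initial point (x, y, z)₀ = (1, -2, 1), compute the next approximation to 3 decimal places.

At (1, -2, 1): F = (9.000, 13.000, 8.000).
Jacobian J = [[-4·x - 4·y, -4·x, 5], [-2·x, 2·y - 5·z, -5·y], [2·z, 0, 2·x + 5]].
At the point, J = [[4.000, -4.000, 5.000], [-2.000, -9.000, 10.000], [2.000, 0.000, 7.000]] (det J = -298.000).
Solving J·Δ = −F gives Δ = (-0.547, 0.470, -0.987).
Then the next iterate is (x, y, z)₁ = (0.453, -1.530, 0.013).

(0.453, -1.530, 0.013)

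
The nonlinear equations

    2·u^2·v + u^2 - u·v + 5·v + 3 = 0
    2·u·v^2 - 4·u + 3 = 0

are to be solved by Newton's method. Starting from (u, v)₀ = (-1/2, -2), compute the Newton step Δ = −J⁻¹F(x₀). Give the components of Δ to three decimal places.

(-10.250, 10.000)

At (-1/2, -2): F = (-8.750, 1.000).
Jacobian J = [[4·u·v + 2·u - v, 2·u^2 - u + 5], [2·v^2 - 4, 4·u·v]].
At the point, J = [[5.000, 6.000], [4.000, 4.000]] (det J = -4.000).
Solving J·Δ = −F gives Δ = (-10.250, 10.000).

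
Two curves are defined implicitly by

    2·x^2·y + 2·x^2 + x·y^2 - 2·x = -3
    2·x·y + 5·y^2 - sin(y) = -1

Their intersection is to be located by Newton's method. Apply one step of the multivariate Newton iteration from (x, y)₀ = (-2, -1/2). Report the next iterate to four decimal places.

At (-2, -1/2): F = (10.5000, 4.729426).
Jacobian J = [[4·x·y + 4·x + y^2 - 2, 2·x^2 + 2·x·y], [2·y, 2·x + 10·y - cos(y)]].
At the point, J = [[-5.7500, 10.0000], [-1.0000, -9.877583]] (det J = 66.796100).
Solving J·Δ = −F gives Δ = (2.2607, 0.2499).
Then the next iterate is (x, y)₁ = (0.2607, -0.2501).

(0.2607, -0.2501)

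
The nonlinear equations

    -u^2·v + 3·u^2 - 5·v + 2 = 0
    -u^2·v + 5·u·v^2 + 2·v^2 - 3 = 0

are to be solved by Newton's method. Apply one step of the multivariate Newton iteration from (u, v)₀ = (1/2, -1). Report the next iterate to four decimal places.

(-11.2841, -8.4545)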